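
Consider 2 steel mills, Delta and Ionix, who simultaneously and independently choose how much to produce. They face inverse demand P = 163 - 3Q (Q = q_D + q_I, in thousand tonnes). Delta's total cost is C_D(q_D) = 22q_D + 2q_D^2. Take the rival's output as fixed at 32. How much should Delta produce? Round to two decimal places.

4.50

With the rival's output fixed at 32, Delta's profit is π_D = (163 - 3·32 - 3q_D)q_D - (22q_D + 2q_D²) = (67 - 3q_D)q_D - (22q_D + 2q_D²).
∂π_D/∂q_D = 45 - 10q_D = 0, so q_D = 9/2.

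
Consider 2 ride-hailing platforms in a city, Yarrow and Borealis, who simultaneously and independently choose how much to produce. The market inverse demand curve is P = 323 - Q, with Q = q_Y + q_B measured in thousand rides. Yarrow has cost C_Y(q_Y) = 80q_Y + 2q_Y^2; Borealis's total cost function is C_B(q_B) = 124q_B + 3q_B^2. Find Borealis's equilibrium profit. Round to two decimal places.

1637.67

Yarrow's profit: π_Y = (323 - Q)q_Y - (80q_Y + 2q_Y²). Setting ∂π_Y/∂q_Y = 0: 243 - 6q_Y - (q_B) = 0.
Borealis's first-order condition: 199 - 8q_B - (q_Y) = 0.
Rearranging gives the reaction functions q_Y = (243 - q_B)/6 and q_B = (199 - q_Y)/8.
Substituting one into the other gives q_Y = 1745/47 and q_B = 951/47.
Price P = 323 - 57.3617 = 265.6383.
Borealis's profit: 265.6383·(951/47) - 124·(951/47) - 3(951/47)² = 1637.6659.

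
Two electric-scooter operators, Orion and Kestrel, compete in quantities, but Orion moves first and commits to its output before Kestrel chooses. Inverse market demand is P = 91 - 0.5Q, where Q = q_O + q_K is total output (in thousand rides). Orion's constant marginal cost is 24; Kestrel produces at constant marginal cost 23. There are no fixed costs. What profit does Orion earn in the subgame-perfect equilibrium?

1089

Solve by backward induction. Given q_O, the follower Kestrel maximises π_K = (91 - (1/2)q_O - (1/2)q_K)q_K - 23q_K.
Follower FOC: 68 - (1/2)q_O - q_K = 0, so q_K(q_O) = (68 - (1/2)q_O).
The leader anticipates this reaction. Substituting into P = 91 - 0.5Q gives P = 57 - (1/4)q_O, so π_O = (57 - (1/4)q_O)q_O - 24q_O.
Leader FOC: 33 - (1/2)q_O = 0, so q_O = 66.
Then q_K = (68 - (1/2)·66) = 35.
Price P = 91 - (1/2)·101 = 81/2.
Orion's profit: (81/2 - 24)·66 = 1089.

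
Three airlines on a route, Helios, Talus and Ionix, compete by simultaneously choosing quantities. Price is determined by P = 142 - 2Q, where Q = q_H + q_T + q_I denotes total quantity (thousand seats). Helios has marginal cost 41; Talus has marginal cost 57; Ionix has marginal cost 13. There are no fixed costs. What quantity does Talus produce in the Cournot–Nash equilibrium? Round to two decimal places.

Helios's profit: π_H = (142 - 2Q)q_H - (41q_H). Setting ∂π_H/∂q_H = 0: 101 - 4q_H - 2(q_T + q_I) = 0.
Talus's profit: π_T = (142 - 2Q)q_T - (57q_T). Setting ∂π_T/∂q_T = 0: 85 - 4q_T - 2(q_H + q_I) = 0.
Ionix's first-order condition: 129 - 4q_I - 2(q_H + q_T) = 0.
Summing all 3 equations gives 315 − 8Q = 0, hence Q = 315/8.
Back-substituting: q_H = (101 − 315/4)/2 = 89/8, q_T = (85 − 315/4)/2 = 25/8, q_I = (129 − 315/4)/2 = 201/8.

3.13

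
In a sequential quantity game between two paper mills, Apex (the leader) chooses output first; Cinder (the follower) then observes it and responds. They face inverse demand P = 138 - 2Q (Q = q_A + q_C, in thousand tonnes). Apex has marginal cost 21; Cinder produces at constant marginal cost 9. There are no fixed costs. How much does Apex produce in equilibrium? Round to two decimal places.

Solve by backward induction. Given q_A, the follower Cinder maximises π_C = (138 - 2q_A - 2q_C)q_C - 9q_C.
Setting the follower's marginal profit to zero, 129 - 2q_A - 4q_C = 0, i.e. q_C = (129 - 2q_A)/4.
The leader anticipates this reaction. Substituting into P = 138 - 2Q gives P = 147/2 - q_A, so π_A = (147/2 - q_A)q_A - 21q_A.
Leader FOC: 105/2 - 2q_A = 0, so q_A = 105/4.
Then q_C = (129 - 2·(105/4))/4 = 153/8.

26.25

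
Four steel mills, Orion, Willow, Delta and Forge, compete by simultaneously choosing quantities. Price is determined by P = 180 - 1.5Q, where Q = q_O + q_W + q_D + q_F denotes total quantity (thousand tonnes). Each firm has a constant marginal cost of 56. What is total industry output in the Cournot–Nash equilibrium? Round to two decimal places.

66.13

Each firm earns π_i = (180 - 1.5Q)q_i - 56q_i.
Setting ∂π_i/∂q_i = 0 with rivals' quantities fixed: 124 - 3q_i - (3/2)·Σ_{j≠i} q_j = 0.
By symmetry each firm produces the same amount; substituting Σ_{j≠i} q_j = 3q_i yields q_i = 124/(15/2) = 248/15.
Total output Q = 248/15 + 248/15 + 248/15 + 248/15 = 992/15.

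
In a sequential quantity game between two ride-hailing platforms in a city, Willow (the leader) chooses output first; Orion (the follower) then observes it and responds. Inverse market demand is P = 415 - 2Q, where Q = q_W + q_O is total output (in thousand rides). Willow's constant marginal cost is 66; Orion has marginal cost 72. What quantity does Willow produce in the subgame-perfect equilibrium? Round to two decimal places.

Solve by backward induction. Given q_W, the follower Orion maximises π_O = (415 - 2q_W - 2q_O)q_O - 72q_O.
Setting the follower's marginal profit to zero, 343 - 2q_W - 4q_O = 0, i.e. q_O = (343 - 2q_W)/4.
Willow substitutes q_O(q_W) into its own profit: π_W = q_W(415 - 2q_W - (343 - 2q_W)/2) - 66q_W = (487/2 - q_W)q_W - 66q_W.
The leader's first-order condition 355/2 - 2q_W = 0 yields q_W = 355/4.
Then q_O = (343 - 2·(355/4))/4 = 331/8.

88.75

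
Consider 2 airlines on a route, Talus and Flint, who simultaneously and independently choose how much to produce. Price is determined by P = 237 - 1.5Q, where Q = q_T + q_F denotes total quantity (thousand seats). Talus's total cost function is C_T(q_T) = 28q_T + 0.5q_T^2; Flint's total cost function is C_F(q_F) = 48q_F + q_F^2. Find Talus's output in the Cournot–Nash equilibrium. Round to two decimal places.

42.90

Talus's profit: π_T = (237 - 1.5Q)q_T - (28q_T + (1/2)q_T²). Setting ∂π_T/∂q_T = 0: 209 - 4q_T - (3/2)(q_F) = 0.
Flint's first-order condition: 189 - 5q_F - (3/2)(q_T) = 0.
Rearranging gives the reaction functions q_T = (209 - (3/2)q_F)/4 and q_F = (189 - (3/2)q_T)/5.
Solving the pair: q_T = 42.9014, q_F = 1770/71.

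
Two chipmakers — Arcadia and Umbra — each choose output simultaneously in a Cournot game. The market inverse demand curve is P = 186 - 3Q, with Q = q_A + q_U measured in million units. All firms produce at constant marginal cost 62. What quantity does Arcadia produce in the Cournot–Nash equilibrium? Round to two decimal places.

13.78

A representative firm's profit is π_i = q_i(186 - 3Q) - 62q_i.
First-order condition (treating rivals' output as given): 124 - 6q_i - 3q_j = 0.
With identical firms every q_j equals q_i, so q_j = q_i and 124 = 9q_i, giving q_i = 124/9.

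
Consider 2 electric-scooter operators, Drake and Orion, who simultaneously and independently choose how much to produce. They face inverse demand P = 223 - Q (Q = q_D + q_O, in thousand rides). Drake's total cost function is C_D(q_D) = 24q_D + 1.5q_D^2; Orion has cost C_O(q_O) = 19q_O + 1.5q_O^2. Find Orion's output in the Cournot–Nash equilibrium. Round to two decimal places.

34.21

Drake's profit: π_D = (223 - Q)q_D - (24q_D + (3/2)q_D²). Setting ∂π_D/∂q_D = 0: 199 - 5q_D - (q_O) = 0.
Orion's first-order condition: 204 - 5q_O - (q_D) = 0.
So q_D = (199 - q_O)/5 and q_O = (204 - q_D)/5.
Solving the pair: q_D = 791/24, q_O = 821/24.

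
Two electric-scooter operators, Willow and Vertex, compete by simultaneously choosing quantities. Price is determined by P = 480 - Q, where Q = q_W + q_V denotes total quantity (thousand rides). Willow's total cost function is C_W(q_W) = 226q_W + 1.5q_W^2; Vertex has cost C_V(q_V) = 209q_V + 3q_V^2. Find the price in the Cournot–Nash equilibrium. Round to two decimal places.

Willow's profit: π_W = (480 - Q)q_W - (226q_W + (3/2)q_W²). Setting ∂π_W/∂q_W = 0: 254 - 5q_W - (q_V) = 0.
Vertex's first-order condition: 271 - 8q_V - (q_W) = 0.
Best responses: q_W = (254 - q_V)/5, q_V = (271 - q_W)/8.
Solving the pair: q_W = 587/13, q_V = 367/13.
Total output Q = 954/13, so price P = 480 - 954/13 = 406.6154.

406.62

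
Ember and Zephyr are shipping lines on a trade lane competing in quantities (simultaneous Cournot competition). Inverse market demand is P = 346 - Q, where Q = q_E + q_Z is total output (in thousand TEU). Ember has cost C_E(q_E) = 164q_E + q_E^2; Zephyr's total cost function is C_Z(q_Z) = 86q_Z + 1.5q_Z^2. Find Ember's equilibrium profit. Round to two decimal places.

Ember's profit: π_E = (346 - Q)q_E - (164q_E + q_E²). Setting ∂π_E/∂q_E = 0: 182 - 4q_E - (q_Z) = 0.
Zephyr's profit: π_Z = (346 - Q)q_Z - (86q_Z + (3/2)q_Z²). Setting ∂π_Z/∂q_Z = 0: 260 - 5q_Z - (q_E) = 0.
Rearranging gives the reaction functions q_E = (182 - q_Z)/4 and q_Z = (260 - q_E)/5.
Substituting one into the other gives q_E = 650/19 and q_Z = 858/19.
Price P = 346 - 1508/19 = 266.6316.
Ember's profit: 266.6316·(650/19) - 164·(650/19) - (650/19)² = 2340.7202.

2340.72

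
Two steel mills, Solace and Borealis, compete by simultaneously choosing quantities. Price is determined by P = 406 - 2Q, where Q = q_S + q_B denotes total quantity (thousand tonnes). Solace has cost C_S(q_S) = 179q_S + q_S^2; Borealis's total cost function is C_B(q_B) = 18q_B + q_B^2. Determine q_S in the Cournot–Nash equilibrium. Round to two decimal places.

18.31

Solace's profit: π_S = (406 - 2Q)q_S - (179q_S + q_S²). Setting ∂π_S/∂q_S = 0: 227 - 6q_S - 2(q_B) = 0.
Borealis's first-order condition: 388 - 6q_B - 2(q_S) = 0.
So q_S = (227 - 2q_B)/6 and q_B = (388 - 2q_S)/6.
Solving the pair: q_S = 293/16, q_B = 937/16.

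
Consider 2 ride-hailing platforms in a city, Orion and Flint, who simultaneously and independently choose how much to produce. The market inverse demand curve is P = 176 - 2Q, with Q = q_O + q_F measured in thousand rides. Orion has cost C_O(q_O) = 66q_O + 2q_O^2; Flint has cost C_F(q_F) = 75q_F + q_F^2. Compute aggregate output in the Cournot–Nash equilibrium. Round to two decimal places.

Orion's profit: π_O = (176 - 2Q)q_O - (66q_O + 2q_O²). Setting ∂π_O/∂q_O = 0: 110 - 8q_O - 2(q_F) = 0.
Flint's profit: π_F = (176 - 2Q)q_F - (75q_F + q_F²). Setting ∂π_F/∂q_F = 0: 101 - 6q_F - 2(q_O) = 0.
Best responses: q_O = (110 - 2q_F)/8, q_F = (101 - 2q_O)/6.
Solving the pair: q_O = 229/22, q_F = 147/11.
Total output Q = 229/22 + 147/11 = 523/22.

23.77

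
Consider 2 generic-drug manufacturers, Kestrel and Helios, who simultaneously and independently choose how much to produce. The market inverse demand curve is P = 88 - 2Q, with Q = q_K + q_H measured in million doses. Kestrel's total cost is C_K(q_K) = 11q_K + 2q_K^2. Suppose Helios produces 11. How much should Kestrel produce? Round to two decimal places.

With the rival's output fixed at 11, Kestrel's profit is π_K = (88 - 2·11 - 2q_K)q_K - (11q_K + 2q_K²) = (66 - 2q_K)q_K - (11q_K + 2q_K²).
∂π_K/∂q_K = 55 - 8q_K = 0, so q_K = 55/8.

6.88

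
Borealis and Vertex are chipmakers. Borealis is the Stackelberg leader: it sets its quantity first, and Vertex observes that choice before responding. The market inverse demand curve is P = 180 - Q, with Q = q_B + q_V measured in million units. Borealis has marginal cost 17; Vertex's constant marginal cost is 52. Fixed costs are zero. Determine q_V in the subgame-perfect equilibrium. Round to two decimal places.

14.50

The follower Vertex best-responds to any q_B: π_V = (180 - Q)q_V - 52q_V.
Setting the follower's marginal profit to zero, 128 - q_B - 2q_V = 0, i.e. q_V = (128 - q_B)/2.
Borealis substitutes q_V(q_B) into its own profit: π_B = q_B(180 - q_B - (128 - q_B)/2) - 17q_B = (116 - (1/2)q_B)q_B - 17q_B.
Leader FOC: 99 - q_B = 0, so q_B = 99.
Then q_V = (128 - 99)/2 = 29/2.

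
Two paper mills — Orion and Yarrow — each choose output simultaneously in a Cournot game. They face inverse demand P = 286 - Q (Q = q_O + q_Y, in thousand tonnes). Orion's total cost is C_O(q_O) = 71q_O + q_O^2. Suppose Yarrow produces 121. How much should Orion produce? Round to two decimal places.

23.50

With the rival's output fixed at 121, Orion's profit is π_O = (286 - 121 - q_O)q_O - (71q_O + q_O²) = (165 - q_O)q_O - (71q_O + q_O²).
∂π_O/∂q_O = 94 - 4q_O = 0, so q_O = 47/2.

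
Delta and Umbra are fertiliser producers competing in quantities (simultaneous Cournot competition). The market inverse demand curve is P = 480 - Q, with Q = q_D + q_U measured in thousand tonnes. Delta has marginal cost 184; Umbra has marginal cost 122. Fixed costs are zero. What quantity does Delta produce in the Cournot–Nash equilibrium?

78

Delta's profit: π_D = (480 - Q)q_D - (184q_D). Setting ∂π_D/∂q_D = 0: 296 - 2q_D - (q_U) = 0.
Umbra's first-order condition: 358 - 2q_U - (q_D) = 0.
Best responses: q_D = (296 - q_U)/2, q_U = (358 - q_D)/2.
Solving the pair: q_D = 78, q_U = 140.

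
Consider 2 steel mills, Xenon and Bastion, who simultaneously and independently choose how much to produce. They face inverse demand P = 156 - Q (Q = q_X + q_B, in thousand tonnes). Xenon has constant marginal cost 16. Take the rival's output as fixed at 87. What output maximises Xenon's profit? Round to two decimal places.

With the rival's output fixed at 87, Xenon's profit is π_X = (156 - 87 - q_X)q_X - (16q_X) = (69 - q_X)q_X - (16q_X).
∂π_X/∂q_X = 53 - 2q_X = 0, so q_X = 53/2.

26.50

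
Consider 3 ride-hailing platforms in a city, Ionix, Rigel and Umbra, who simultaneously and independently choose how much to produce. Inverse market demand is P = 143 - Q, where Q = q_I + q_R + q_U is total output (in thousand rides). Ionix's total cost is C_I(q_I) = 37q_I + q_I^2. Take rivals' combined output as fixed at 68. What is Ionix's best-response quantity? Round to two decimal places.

With rivals' combined output fixed at 68, Ionix's profit is π_I = (143 - 68 - q_I)q_I - (37q_I + q_I²) = (75 - q_I)q_I - (37q_I + q_I²).
∂π_I/∂q_I = 38 - 4q_I = 0, so q_I = 19/2.

9.50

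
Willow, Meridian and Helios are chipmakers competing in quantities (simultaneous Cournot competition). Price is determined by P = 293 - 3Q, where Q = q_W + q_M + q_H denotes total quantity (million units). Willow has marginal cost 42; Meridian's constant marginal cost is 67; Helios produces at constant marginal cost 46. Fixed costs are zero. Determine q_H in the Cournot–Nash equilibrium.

Willow's profit: π_W = (293 - 3Q)q_W - (42q_W). Setting ∂π_W/∂q_W = 0: 251 - 6q_W - 3(q_M + q_H) = 0.
Meridian's profit: π_M = (293 - 3Q)q_M - (67q_M). Setting ∂π_M/∂q_M = 0: 226 - 6q_M - 3(q_W + q_H) = 0.
Helios's profit: π_H = (293 - 3Q)q_H - (46q_H). Setting ∂π_H/∂q_H = 0: 247 - 6q_H - 3(q_W + q_M) = 0.
Adding the 3 conditions: 724 − 6Q − 6Q = 0, i.e. Q = 181/3.
Back-substituting: q_W = (251 − 181)/3 = 70/3, q_M = (226 − 181)/3 = 15, q_H = (247 − 181)/3 = 22.

22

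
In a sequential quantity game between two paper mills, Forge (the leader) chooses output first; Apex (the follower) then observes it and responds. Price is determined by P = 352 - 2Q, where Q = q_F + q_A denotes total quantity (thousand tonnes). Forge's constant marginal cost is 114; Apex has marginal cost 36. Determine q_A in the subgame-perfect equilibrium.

59

The follower Apex best-responds to any q_F: π_A = (352 - 2Q)q_A - 36q_A.
∂π_A/∂q_A = 316 - 2q_F - 4q_A = 0 gives the reaction function q_A = (316 - 2q_F)/4.
Forge substitutes q_A(q_F) into its own profit: π_F = q_F(352 - 2q_F - (316 - 2q_F)/2) - 114q_F = (194 - q_F)q_F - 114q_F.
Leader FOC: 80 - 2q_F = 0, so q_F = 40.
Then q_A = (316 - 2·40)/4 = 59.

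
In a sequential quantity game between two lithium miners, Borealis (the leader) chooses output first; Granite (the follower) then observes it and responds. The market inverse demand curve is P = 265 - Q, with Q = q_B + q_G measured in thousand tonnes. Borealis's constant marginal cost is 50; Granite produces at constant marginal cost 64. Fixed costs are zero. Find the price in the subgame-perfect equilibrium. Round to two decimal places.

107.25

The follower Granite best-responds to any q_B: π_G = (265 - Q)q_G - 64q_G.
∂π_G/∂q_G = 201 - q_B - 2q_G = 0 gives the reaction function q_G = (201 - q_B)/2.
Borealis substitutes q_G(q_B) into its own profit: π_B = q_B(265 - q_B - (201 - q_B)/2) - 50q_B = (329/2 - (1/2)q_B)q_B - 50q_B.
The leader's first-order condition 229/2 - q_B = 0 yields q_B = 229/2.
Then q_G = (201 - 229/2)/2 = 173/4.
Total output Q = 631/4, so price P = 265 - 631/4 = 429/4.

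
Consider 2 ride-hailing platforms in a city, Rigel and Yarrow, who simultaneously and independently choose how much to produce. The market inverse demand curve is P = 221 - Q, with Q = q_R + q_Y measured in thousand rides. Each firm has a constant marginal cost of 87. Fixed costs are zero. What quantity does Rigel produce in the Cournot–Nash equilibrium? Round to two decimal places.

A representative firm's profit is π_i = q_i(221 - Q) - 87q_i.
Setting ∂π_i/∂q_i = 0 with rivals' quantities fixed: 134 - 2q_i - q_j = 0.
By symmetry each firm produces the same amount; substituting q_j = q_i yields q_i = 134/3.

44.67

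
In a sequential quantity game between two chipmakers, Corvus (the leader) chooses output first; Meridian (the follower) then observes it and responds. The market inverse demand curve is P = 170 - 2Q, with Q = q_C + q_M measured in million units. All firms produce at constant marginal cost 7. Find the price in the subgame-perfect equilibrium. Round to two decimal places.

47.75

Solve by backward induction. Given q_C, the follower Meridian maximises π_M = (170 - 2q_C - 2q_M)q_M - 7q_M.
Setting the follower's marginal profit to zero, 163 - 2q_C - 4q_M = 0, i.e. q_M = (163 - 2q_C)/4.
Corvus substitutes q_M(q_C) into its own profit: π_C = q_C(170 - 2q_C - (163 - 2q_C)/2) - 7q_C = (177/2 - q_C)q_C - 7q_C.
The leader's first-order condition 163/2 - 2q_C = 0 yields q_C = 163/4.
Then q_M = (163 - 2·(163/4))/4 = 163/8.
Total output Q = 489/8, so price P = 170 - 2·(489/8) = 191/4.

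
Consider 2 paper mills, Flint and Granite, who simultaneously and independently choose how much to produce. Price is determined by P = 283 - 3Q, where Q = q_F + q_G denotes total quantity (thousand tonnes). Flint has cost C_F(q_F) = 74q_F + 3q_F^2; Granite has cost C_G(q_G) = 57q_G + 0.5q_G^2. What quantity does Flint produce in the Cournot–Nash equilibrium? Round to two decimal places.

10.47

Flint's profit: π_F = (283 - 3Q)q_F - (74q_F + 3q_F²). Setting ∂π_F/∂q_F = 0: 209 - 12q_F - 3(q_G) = 0.
Granite's profit: π_G = (283 - 3Q)q_G - (57q_G + (1/2)q_G²). Setting ∂π_G/∂q_G = 0: 226 - 7q_G - 3(q_F) = 0.
So q_F = (209 - 3q_G)/12 and q_G = (226 - 3q_F)/7.
Substituting one into the other gives q_F = 157/15 and q_G = 139/5.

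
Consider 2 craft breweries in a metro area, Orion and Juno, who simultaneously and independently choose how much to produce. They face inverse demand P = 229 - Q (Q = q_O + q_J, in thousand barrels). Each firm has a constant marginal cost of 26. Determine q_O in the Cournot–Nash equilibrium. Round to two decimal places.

67.67

A representative firm's profit is π_i = q_i(229 - Q) - 26q_i.
First-order condition (treating rivals' output as given): 203 - 2q_i - q_j = 0.
With identical firms every q_j equals q_i, so q_j = q_i and 203 = 3q_i, giving q_i = 203/3.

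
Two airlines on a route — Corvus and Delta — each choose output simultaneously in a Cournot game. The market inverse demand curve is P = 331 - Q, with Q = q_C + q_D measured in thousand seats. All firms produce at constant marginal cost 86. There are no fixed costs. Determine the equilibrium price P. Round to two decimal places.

Each firm earns π_i = (331 - Q)q_i - 86q_i.
First-order condition (treating rivals' output as given): 245 - 2q_i - q_j = 0.
With identical firms every q_j equals q_i, so q_j = q_i and 245 = 3q_i, giving q_i = 245/3.
Total output Q = 490/3, so price P = 331 - 490/3 = 503/3.

167.67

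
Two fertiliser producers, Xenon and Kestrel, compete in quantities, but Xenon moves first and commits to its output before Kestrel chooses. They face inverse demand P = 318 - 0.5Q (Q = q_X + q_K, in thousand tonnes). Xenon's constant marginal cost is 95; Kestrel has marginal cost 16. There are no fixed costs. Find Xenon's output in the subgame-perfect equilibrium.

144

The follower Kestrel best-responds to any q_X: π_K = (318 - 0.5Q)q_K - 16q_K.
Follower FOC: 302 - (1/2)q_X - q_K = 0, so q_K(q_X) = (302 - (1/2)q_X).
Xenon substitutes q_K(q_X) into its own profit: π_X = q_X(318 - (1/2)q_X - (302 - (1/2)q_X)/2) - 95q_X = (167 - (1/4)q_X)q_X - 95q_X.
The leader's first-order condition 72 - (1/2)q_X = 0 yields q_X = 144.
Then q_K = (302 - (1/2)·144) = 230.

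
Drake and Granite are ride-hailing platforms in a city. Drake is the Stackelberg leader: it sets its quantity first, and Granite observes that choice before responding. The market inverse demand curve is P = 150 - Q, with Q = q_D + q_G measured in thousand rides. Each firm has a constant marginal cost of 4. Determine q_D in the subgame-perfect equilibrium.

73

Solve by backward induction. Given q_D, the follower Granite maximises π_G = (150 - q_D - q_G)q_G - 4q_G.
Setting the follower's marginal profit to zero, 146 - q_D - 2q_G = 0, i.e. q_G = (146 - q_D)/2.
Drake substitutes q_G(q_D) into its own profit: π_D = q_D(150 - q_D - (146 - q_D)/2) - 4q_D = (77 - (1/2)q_D)q_D - 4q_D.
Maximising: ∂π_D/∂q_D = 73 - q_D = 0, giving q_D = 73.
Then q_G = (146 - 73)/2 = 73/2.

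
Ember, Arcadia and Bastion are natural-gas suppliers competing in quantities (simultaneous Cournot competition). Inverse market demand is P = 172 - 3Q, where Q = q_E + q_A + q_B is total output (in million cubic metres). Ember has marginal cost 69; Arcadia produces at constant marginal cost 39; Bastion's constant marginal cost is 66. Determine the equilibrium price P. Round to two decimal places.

Ember's profit: π_E = (172 - 3Q)q_E - (69q_E). Setting ∂π_E/∂q_E = 0: 103 - 6q_E - 3(q_A + q_B) = 0.
Arcadia's profit: π_A = (172 - 3Q)q_A - (39q_A). Setting ∂π_A/∂q_A = 0: 133 - 6q_A - 3(q_E + q_B) = 0.
Bastion's first-order condition: 106 - 6q_B - 3(q_E + q_A) = 0.
Summing all 3 equations gives 342 − 12Q = 0, hence Q = 57/2.
Back-substituting: q_E = (103 − 171/2)/3 = 35/6, q_A = (133 − 171/2)/3 = 95/6, q_B = (106 − 171/2)/3 = 41/6.
Total output Q = 57/2, so price P = 172 - 3·(57/2) = 173/2.

86.50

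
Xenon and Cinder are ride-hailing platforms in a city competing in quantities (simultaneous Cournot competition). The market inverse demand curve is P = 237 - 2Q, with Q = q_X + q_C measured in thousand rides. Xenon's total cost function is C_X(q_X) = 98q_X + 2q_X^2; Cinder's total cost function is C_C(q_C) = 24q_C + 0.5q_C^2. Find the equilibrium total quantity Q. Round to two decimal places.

47.08

Xenon's profit: π_X = (237 - 2Q)q_X - (98q_X + 2q_X²). Setting ∂π_X/∂q_X = 0: 139 - 8q_X - 2(q_C) = 0.
Cinder's profit: π_C = (237 - 2Q)q_C - (24q_C + (1/2)q_C²). Setting ∂π_C/∂q_C = 0: 213 - 5q_C - 2(q_X) = 0.
Best responses: q_X = (139 - 2q_C)/8, q_C = (213 - 2q_X)/5.
Solving the pair: q_X = 269/36, q_C = 713/18.
Total output Q = 269/36 + 713/18 = 565/12.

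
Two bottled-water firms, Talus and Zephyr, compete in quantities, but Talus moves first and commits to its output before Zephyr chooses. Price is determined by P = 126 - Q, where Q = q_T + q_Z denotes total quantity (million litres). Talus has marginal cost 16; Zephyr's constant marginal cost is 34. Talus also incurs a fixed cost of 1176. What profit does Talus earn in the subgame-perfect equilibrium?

The follower Zephyr best-responds to any q_T: π_Z = (126 - Q)q_Z - 34q_Z.
Setting the follower's marginal profit to zero, 92 - q_T - 2q_Z = 0, i.e. q_Z = (92 - q_T)/2.
Talus substitutes q_Z(q_T) into its own profit: π_T = q_T(126 - q_T - (92 - q_T)/2) - 16q_T = (80 - (1/2)q_T)q_T - 16q_T.
The leader's first-order condition 64 - q_T = 0 yields q_T = 64.
Then q_Z = (92 - 64)/2 = 14.
Price P = 126 - 78 = 48.
Talus's profit: (48 - 16)·64 - 1176 = 872.

872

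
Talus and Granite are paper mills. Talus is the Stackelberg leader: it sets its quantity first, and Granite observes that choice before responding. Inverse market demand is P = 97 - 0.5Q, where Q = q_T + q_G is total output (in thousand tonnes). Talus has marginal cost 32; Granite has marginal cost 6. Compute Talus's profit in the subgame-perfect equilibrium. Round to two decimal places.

Solve by backward induction. Given q_T, the follower Granite maximises π_G = (97 - (1/2)q_T - (1/2)q_G)q_G - 6q_G.
Setting the follower's marginal profit to zero, 91 - (1/2)q_T - q_G = 0, i.e. q_G = (91 - (1/2)q_T).
Talus substitutes q_G(q_T) into its own profit: π_T = q_T(97 - (1/2)q_T - (91 - (1/2)q_T)/2) - 32q_T = (103/2 - (1/4)q_T)q_T - 32q_T.
Leader FOC: 39/2 - (1/2)q_T = 0, so q_T = 39.
Then q_G = (91 - (1/2)·39) = 143/2.
Price P = 97 - (1/2)·(221/2) = 167/4.
Talus's profit: (167/4 - 32)·39 = 1521/4.

380.25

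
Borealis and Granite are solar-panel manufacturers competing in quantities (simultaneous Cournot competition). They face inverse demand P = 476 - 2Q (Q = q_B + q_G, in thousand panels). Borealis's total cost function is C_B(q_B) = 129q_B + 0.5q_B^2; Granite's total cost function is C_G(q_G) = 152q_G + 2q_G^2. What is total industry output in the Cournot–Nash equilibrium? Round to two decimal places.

Borealis's profit: π_B = (476 - 2Q)q_B - (129q_B + (1/2)q_B²). Setting ∂π_B/∂q_B = 0: 347 - 5q_B - 2(q_G) = 0.
Granite's profit: π_G = (476 - 2Q)q_G - (152q_G + 2q_G²). Setting ∂π_G/∂q_G = 0: 324 - 8q_G - 2(q_B) = 0.
Best responses: q_B = (347 - 2q_G)/5, q_G = (324 - 2q_B)/8.
Solving the pair: q_B = 532/9, q_G = 463/18.
Total output Q = 532/9 + 463/18 = 509/6.

84.83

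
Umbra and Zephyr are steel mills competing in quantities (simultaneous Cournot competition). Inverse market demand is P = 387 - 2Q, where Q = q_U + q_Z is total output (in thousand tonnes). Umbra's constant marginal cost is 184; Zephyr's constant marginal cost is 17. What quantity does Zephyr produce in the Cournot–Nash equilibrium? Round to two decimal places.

89.50

Umbra's profit: π_U = (387 - 2Q)q_U - (184q_U). Setting ∂π_U/∂q_U = 0: 203 - 4q_U - 2(q_Z) = 0.
Zephyr's first-order condition: 370 - 4q_Z - 2(q_U) = 0.
So q_U = (203 - 2q_Z)/4 and q_Z = (370 - 2q_U)/4.
Solving the pair: q_U = 6, q_Z = 179/2.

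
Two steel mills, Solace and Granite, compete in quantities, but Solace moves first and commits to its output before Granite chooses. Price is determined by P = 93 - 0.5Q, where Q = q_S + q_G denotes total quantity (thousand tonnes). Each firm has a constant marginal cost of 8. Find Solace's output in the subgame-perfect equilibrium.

85

Solve by backward induction. Given q_S, the follower Granite maximises π_G = (93 - (1/2)q_S - (1/2)q_G)q_G - 8q_G.
Setting the follower's marginal profit to zero, 85 - (1/2)q_S - q_G = 0, i.e. q_G = (85 - (1/2)q_S).
Solace substitutes q_G(q_S) into its own profit: π_S = q_S(93 - (1/2)q_S - (85 - (1/2)q_S)/2) - 8q_S = (101/2 - (1/4)q_S)q_S - 8q_S.
Maximising: ∂π_S/∂q_S = 85/2 - (1/2)q_S = 0, giving q_S = 85.
Then q_G = (85 - (1/2)·85) = 85/2.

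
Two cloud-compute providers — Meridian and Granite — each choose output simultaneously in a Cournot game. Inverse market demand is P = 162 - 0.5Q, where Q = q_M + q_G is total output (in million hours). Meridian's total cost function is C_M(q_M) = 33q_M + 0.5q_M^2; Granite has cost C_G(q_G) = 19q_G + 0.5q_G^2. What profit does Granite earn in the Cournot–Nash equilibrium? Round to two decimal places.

3488.87

Meridian's profit: π_M = (162 - 0.5Q)q_M - (33q_M + (1/2)q_M²). Setting ∂π_M/∂q_M = 0: 129 - 2q_M - (1/2)(q_G) = 0.
Granite's first-order condition: 143 - 2q_G - (1/2)(q_M) = 0.
Best responses: q_M = (129 - (1/2)q_G)/2, q_G = (143 - (1/2)q_M)/2.
Solving the pair: q_M = 746/15, q_G = 886/15.
Price P = 162 - (1/2)·(544/5) = 538/5.
Granite's profit: (538/5)·(886/15) - 19·(886/15) - (1/2)(886/15)² = 3488.8711.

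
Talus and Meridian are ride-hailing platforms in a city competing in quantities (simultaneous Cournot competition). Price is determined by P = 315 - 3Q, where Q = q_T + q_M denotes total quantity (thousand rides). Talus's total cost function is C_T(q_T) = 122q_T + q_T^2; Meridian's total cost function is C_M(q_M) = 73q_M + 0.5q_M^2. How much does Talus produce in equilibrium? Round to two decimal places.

Talus's profit: π_T = (315 - 3Q)q_T - (122q_T + q_T²). Setting ∂π_T/∂q_T = 0: 193 - 8q_T - 3(q_M) = 0.
Meridian's profit: π_M = (315 - 3Q)q_M - (73q_M + (1/2)q_M²). Setting ∂π_M/∂q_M = 0: 242 - 7q_M - 3(q_T) = 0.
Rearranging gives the reaction functions q_T = (193 - 3q_M)/8 and q_M = (242 - 3q_T)/7.
Solving the pair: q_T = 625/47, q_M = 1357/47.

13.30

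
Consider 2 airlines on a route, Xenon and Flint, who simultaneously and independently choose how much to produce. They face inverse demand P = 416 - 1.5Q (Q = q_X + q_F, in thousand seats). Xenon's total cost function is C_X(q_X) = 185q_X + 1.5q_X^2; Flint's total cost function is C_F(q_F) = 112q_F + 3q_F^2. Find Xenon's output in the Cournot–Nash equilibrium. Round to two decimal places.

31.36

Xenon's profit: π_X = (416 - 1.5Q)q_X - (185q_X + (3/2)q_X²). Setting ∂π_X/∂q_X = 0: 231 - 6q_X - (3/2)(q_F) = 0.
Flint's profit: π_F = (416 - 1.5Q)q_F - (112q_F + 3q_F²). Setting ∂π_F/∂q_F = 0: 304 - 9q_F - (3/2)(q_X) = 0.
Best responses: q_X = (231 - (3/2)q_F)/6, q_F = (304 - (3/2)q_X)/9.
Solving the pair: q_X = 31.3623, q_F = 1970/69.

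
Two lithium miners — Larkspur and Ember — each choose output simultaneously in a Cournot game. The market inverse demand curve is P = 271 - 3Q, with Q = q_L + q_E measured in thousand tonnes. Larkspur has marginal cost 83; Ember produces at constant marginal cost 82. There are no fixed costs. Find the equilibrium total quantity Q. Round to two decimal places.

Larkspur's profit: π_L = (271 - 3Q)q_L - (83q_L). Setting ∂π_L/∂q_L = 0: 188 - 6q_L - 3(q_E) = 0.
Ember's first-order condition: 189 - 6q_E - 3(q_L) = 0.
So q_L = (188 - 3q_E)/6 and q_E = (189 - 3q_L)/6.
Substituting one into the other gives q_L = 187/9 and q_E = 190/9.
Total output Q = 187/9 + 190/9 = 377/9.

41.89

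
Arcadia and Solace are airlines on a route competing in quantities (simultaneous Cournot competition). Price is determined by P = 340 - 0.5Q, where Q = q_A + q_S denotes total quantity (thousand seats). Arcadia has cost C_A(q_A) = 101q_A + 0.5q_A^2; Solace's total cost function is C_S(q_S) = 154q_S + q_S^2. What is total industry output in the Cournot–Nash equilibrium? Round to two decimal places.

152.43

Arcadia's profit: π_A = (340 - 0.5Q)q_A - (101q_A + (1/2)q_A²). Setting ∂π_A/∂q_A = 0: 239 - 2q_A - (1/2)(q_S) = 0.
Solace's profit: π_S = (340 - 0.5Q)q_S - (154q_S + q_S²). Setting ∂π_S/∂q_S = 0: 186 - 3q_S - (1/2)(q_A) = 0.
Best responses: q_A = (239 - (1/2)q_S)/2, q_S = (186 - (1/2)q_A)/3.
Solving the pair: q_A = 108.5217, q_S = 1010/23.
Total output Q = 108.5217 + 1010/23 = 152.4348.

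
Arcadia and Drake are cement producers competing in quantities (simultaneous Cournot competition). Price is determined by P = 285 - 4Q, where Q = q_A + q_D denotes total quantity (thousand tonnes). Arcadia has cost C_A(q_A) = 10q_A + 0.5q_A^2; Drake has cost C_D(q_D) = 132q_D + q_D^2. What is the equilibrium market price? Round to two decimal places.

Arcadia's profit: π_A = (285 - 4Q)q_A - (10q_A + (1/2)q_A²). Setting ∂π_A/∂q_A = 0: 275 - 9q_A - 4(q_D) = 0.
Drake's profit: π_D = (285 - 4Q)q_D - (132q_D + q_D²). Setting ∂π_D/∂q_D = 0: 153 - 10q_D - 4(q_A) = 0.
Best responses: q_A = (275 - 4q_D)/9, q_D = (153 - 4q_A)/10.
Solving the pair: q_A = 1069/37, q_D = 277/74.
Total output Q = 32.6351, so price P = 285 - 4·32.6351 = 154.4595.

154.46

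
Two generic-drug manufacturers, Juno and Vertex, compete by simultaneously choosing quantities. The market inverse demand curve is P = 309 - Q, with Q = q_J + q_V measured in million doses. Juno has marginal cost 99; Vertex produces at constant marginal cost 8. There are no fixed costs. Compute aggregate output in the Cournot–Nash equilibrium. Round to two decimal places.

Juno's profit: π_J = (309 - Q)q_J - (99q_J). Setting ∂π_J/∂q_J = 0: 210 - 2q_J - (q_V) = 0.
Vertex's first-order condition: 301 - 2q_V - (q_J) = 0.
So q_J = (210 - q_V)/2 and q_V = (301 - q_J)/2.
Substituting one into the other gives q_J = 119/3 and q_V = 392/3.
Total output Q = 119/3 + 392/3 = 511/3.

170.33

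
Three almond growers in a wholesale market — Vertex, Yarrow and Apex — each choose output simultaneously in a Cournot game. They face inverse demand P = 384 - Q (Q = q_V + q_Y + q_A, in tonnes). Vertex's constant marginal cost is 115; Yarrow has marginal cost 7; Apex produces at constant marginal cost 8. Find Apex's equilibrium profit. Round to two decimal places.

Vertex's profit: π_V = (384 - Q)q_V - (115q_V). Setting ∂π_V/∂q_V = 0: 269 - 2q_V - (q_Y + q_A) = 0.
Yarrow's first-order condition: 377 - 2q_Y - (q_V + q_A) = 0.
Apex's first-order condition: 376 - 2q_A - (q_V + q_Y) = 0.
Adding the 3 first-order conditions: 1022 − 4Q = 0, so Q = 511/2.
Back-substituting: q_V = (269 − 511/2) = 27/2, q_Y = (377 − 511/2) = 243/2, q_A = (376 − 511/2) = 241/2.
Price P = 384 - 511/2 = 257/2.
Apex's profit: (257/2 - 8)·(241/2) = 14520.2500.

14520.25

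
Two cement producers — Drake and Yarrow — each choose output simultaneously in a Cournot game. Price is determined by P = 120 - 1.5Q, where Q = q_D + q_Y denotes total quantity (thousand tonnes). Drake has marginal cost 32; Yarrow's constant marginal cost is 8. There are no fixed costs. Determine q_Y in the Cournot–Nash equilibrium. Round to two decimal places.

Drake's profit: π_D = (120 - 1.5Q)q_D - (32q_D). Setting ∂π_D/∂q_D = 0: 88 - 3q_D - (3/2)(q_Y) = 0.
Yarrow's first-order condition: 112 - 3q_Y - (3/2)(q_D) = 0.
Rearranging gives the reaction functions q_D = (88 - (3/2)q_Y)/3 and q_Y = (112 - (3/2)q_D)/3.
Solving the pair: q_D = 128/9, q_Y = 272/9.

30.22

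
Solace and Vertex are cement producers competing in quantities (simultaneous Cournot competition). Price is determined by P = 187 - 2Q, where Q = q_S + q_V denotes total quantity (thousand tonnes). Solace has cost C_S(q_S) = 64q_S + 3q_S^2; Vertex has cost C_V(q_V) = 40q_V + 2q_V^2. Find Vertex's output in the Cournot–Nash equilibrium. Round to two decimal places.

Solace's profit: π_S = (187 - 2Q)q_S - (64q_S + 3q_S²). Setting ∂π_S/∂q_S = 0: 123 - 10q_S - 2(q_V) = 0.
Vertex's first-order condition: 147 - 8q_V - 2(q_S) = 0.
Best responses: q_S = (123 - 2q_V)/10, q_V = (147 - 2q_S)/8.
Solving the pair: q_S = 345/38, q_V = 306/19.

16.11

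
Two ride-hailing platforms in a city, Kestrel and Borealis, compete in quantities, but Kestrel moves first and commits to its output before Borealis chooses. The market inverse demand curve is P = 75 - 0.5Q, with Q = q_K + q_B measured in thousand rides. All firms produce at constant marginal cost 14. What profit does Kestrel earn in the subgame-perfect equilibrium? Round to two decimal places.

Solve by backward induction. Given q_K, the follower Borealis maximises π_B = (75 - (1/2)q_K - (1/2)q_B)q_B - 14q_B.
∂π_B/∂q_B = 61 - (1/2)q_K - q_B = 0 gives the reaction function q_B = (61 - (1/2)q_K).
Kestrel substitutes q_B(q_K) into its own profit: π_K = q_K(75 - (1/2)q_K - (61 - (1/2)q_K)/2) - 14q_K = (89/2 - (1/4)q_K)q_K - 14q_K.
Leader FOC: 61/2 - (1/2)q_K = 0, so q_K = 61.
Then q_B = (61 - (1/2)·61) = 61/2.
Price P = 75 - (1/2)·(183/2) = 117/4.
Kestrel's profit: (117/4 - 14)·61 = 930.2500.

930.25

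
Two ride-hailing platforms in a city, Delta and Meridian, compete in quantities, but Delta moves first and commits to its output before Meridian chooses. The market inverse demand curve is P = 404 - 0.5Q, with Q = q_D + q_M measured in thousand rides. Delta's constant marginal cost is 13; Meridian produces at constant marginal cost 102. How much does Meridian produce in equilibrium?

Solve by backward induction. Given q_D, the follower Meridian maximises π_M = (404 - (1/2)q_D - (1/2)q_M)q_M - 102q_M.
Follower FOC: 302 - (1/2)q_D - q_M = 0, so q_M(q_D) = (302 - (1/2)q_D).
Delta substitutes q_M(q_D) into its own profit: π_D = q_D(404 - (1/2)q_D - (302 - (1/2)q_D)/2) - 13q_D = (253 - (1/4)q_D)q_D - 13q_D.
The leader's first-order condition 240 - (1/2)q_D = 0 yields q_D = 480.
Then q_M = (302 - (1/2)·480) = 62.

62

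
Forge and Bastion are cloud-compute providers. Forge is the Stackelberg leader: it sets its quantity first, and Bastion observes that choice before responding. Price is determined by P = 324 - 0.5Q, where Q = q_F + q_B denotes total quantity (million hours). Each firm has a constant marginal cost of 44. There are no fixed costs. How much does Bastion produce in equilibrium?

140

The follower Bastion best-responds to any q_F: π_B = (324 - 0.5Q)q_B - 44q_B.
Follower FOC: 280 - (1/2)q_F - q_B = 0, so q_B(q_F) = (280 - (1/2)q_F).
The leader anticipates this reaction. Substituting into P = 324 - 0.5Q gives P = 184 - (1/4)q_F, so π_F = (184 - (1/4)q_F)q_F - 44q_F.
Leader FOC: 140 - (1/2)q_F = 0, so q_F = 280.
Then q_B = (280 - (1/2)·280) = 140.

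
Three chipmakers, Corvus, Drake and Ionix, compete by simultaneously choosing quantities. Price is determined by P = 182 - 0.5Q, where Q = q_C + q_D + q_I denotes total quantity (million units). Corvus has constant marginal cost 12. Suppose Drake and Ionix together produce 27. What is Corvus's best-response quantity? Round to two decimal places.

With rivals' combined output fixed at 27, Corvus's profit is π_C = (182 - (1/2)·27 - (1/2)q_C)q_C - (12q_C) = (337/2 - (1/2)q_C)q_C - (12q_C).
∂π_C/∂q_C = 313/2 - q_C = 0, so q_C = 313/2.

156.50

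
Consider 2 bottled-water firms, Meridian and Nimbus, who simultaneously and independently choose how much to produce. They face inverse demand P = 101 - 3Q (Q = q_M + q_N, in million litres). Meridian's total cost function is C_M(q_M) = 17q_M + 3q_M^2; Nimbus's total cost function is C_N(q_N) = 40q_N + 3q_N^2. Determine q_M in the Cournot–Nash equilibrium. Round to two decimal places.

6.11

Meridian's profit: π_M = (101 - 3Q)q_M - (17q_M + 3q_M²). Setting ∂π_M/∂q_M = 0: 84 - 12q_M - 3(q_N) = 0.
Nimbus's profit: π_N = (101 - 3Q)q_N - (40q_N + 3q_N²). Setting ∂π_N/∂q_N = 0: 61 - 12q_N - 3(q_M) = 0.
Best responses: q_M = (84 - 3q_N)/12, q_N = (61 - 3q_M)/12.
Substituting one into the other gives q_M = 55/9 and q_N = 32/9.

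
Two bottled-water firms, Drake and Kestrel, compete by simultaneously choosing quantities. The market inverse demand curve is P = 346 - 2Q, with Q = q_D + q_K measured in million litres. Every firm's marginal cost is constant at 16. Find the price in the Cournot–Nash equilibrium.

126

A representative firm's profit is π_i = q_i(346 - 2Q) - 16q_i.
First-order condition (treating rivals' output as given): 330 - 4q_i - 2q_j = 0.
With identical firms every q_j equals q_i, so q_j = q_i and 330 = 6q_i, giving q_i = 55.
Total output Q = 110, so price P = 346 - 2·110 = 126.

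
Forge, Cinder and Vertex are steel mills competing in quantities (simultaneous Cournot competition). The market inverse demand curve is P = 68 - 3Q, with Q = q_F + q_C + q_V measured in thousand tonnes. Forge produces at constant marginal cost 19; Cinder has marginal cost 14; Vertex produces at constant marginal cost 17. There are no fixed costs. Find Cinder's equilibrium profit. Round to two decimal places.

Forge's profit: π_F = (68 - 3Q)q_F - (19q_F). Setting ∂π_F/∂q_F = 0: 49 - 6q_F - 3(q_C + q_V) = 0.
Cinder's profit: π_C = (68 - 3Q)q_C - (14q_C). Setting ∂π_C/∂q_C = 0: 54 - 6q_C - 3(q_F + q_V) = 0.
Vertex's profit: π_V = (68 - 3Q)q_V - (17q_V). Setting ∂π_V/∂q_V = 0: 51 - 6q_V - 3(q_F + q_C) = 0.
Adding the 3 first-order conditions: 154 − 12Q = 0, so Q = 77/6.
Back-substituting: q_F = (49 − 77/2)/3 = 7/2, q_C = (54 − 77/2)/3 = 31/6, q_V = (51 − 77/2)/3 = 25/6.
Price P = 68 - 3·(77/6) = 59/2.
Cinder's profit: (59/2 - 14)·(31/6) = 961/12.

80.08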